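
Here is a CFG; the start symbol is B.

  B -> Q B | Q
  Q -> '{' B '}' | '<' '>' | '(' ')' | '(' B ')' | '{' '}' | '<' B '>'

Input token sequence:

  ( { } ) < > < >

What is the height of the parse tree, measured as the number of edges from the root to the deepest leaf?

[B [Q ( [B [Q { }]] )] [B [Q < >] [B [Q < >]]]]

4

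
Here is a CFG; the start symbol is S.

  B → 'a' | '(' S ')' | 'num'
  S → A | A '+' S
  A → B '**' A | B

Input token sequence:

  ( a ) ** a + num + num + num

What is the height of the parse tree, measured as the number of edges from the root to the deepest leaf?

6

[S [A [B ( [S [A [B a]]] )] ** [A [B a]]] + [S [A [B num]] + [S [A [B num]] + [S [A [B num]]]]]]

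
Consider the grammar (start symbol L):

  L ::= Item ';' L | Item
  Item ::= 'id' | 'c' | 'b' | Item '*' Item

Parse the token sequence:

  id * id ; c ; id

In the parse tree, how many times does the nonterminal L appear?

3

[L [Item [Item id] * [Item id]] ; [L [Item c] ; [L [Item id]]]]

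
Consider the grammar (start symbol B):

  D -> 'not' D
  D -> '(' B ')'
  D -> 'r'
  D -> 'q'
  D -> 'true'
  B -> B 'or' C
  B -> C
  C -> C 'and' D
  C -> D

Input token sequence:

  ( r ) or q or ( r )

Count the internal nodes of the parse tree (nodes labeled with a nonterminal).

[B [B [B [C [D ( [B [C [D r]]] )]]] or [C [D q]]] or [C [D ( [B [C [D r]]] )]]]

15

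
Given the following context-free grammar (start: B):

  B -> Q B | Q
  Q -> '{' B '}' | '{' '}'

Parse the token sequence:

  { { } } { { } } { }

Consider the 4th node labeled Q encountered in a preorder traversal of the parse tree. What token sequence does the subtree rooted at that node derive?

[B [Q { [B [Q { }]] }] [B [Q { [B [Q { }]] }] [B [Q { }]]]]

{ }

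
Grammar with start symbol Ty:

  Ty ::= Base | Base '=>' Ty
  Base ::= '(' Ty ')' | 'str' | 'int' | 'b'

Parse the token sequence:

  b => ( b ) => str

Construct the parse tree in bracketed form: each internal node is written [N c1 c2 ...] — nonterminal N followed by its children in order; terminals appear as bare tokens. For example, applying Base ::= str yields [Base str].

Ty
Base => Ty
b => Ty
b => Base => Ty
b => ( Ty ) => Ty
b => ( Base ) => Ty
b => ( b ) => Ty
b => ( b ) => Base
b => ( b ) => str

[Ty [Base b] => [Ty [Base ( [Ty [Base b]] )] => [Ty [Base str]]]]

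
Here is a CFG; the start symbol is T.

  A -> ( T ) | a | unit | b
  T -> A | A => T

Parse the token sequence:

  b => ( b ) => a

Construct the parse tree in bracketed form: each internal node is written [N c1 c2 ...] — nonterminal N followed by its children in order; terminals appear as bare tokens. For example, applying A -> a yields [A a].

[T [A b] => [T [A ( [T [A b]] )] => [T [A a]]]]

T
A => T
b => T
b => A => T
b => ( T ) => T
b => ( A ) => T
b => ( b ) => T
b => ( b ) => A
b => ( b ) => a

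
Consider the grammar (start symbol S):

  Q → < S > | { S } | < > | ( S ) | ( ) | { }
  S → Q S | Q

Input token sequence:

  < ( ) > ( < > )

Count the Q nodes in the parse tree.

4

[S [Q < [S [Q ( )]] >] [S [Q ( [S [Q < >]] )]]]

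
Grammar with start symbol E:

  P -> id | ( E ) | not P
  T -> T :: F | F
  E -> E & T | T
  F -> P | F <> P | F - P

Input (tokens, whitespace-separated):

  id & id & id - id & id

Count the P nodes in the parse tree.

[E [E [E [E [T [F [P id]]]] & [T [F [P id]]]] & [T [F [F [P id]] - [P id]]]] & [T [F [P id]]]]

5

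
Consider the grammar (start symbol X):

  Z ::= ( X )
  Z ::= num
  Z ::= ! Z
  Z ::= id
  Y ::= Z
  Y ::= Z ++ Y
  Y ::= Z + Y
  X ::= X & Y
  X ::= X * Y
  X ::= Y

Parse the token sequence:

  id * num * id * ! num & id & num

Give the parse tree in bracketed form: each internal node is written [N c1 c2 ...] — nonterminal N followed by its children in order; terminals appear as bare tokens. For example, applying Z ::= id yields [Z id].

[X [X [X [X [X [X [Y [Z id]]] * [Y [Z num]]] * [Y [Z id]]] * [Y [Z ! [Z num]]]] & [Y [Z id]]] & [Y [Z num]]]

X
X & Y
X & Y & Y
X * Y & Y & Y
X * Y * Y & Y & Y
X * Y * Y * Y & Y & Y
Y * Y * Y * Y & Y & Y
Z * Y * Y * Y & Y & Y
id * Y * Y * Y & Y & Y
id * Z * Y * Y & Y & Y
id * num * Y * Y & Y & Y
id * num * Z * Y & Y & Y
id * num * id * Y & Y & Y
id * num * id * Z & Y & Y
id * num * id * ! Z & Y & Y
id * num * id * ! num & Y & Y
id * num * id * ! num & Z & Y
id * num * id * ! num & id & Y
id * num * id * ! num & id & Z
id * num * id * ! num & id & num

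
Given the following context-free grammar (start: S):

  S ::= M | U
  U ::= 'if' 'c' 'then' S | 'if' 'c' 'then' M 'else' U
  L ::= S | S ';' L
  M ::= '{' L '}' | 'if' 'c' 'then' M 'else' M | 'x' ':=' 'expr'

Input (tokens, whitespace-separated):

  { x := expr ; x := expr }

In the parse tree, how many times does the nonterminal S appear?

3

[S [M { [L [S [M x := expr]] ; [L [S [M x := expr]]]] }]]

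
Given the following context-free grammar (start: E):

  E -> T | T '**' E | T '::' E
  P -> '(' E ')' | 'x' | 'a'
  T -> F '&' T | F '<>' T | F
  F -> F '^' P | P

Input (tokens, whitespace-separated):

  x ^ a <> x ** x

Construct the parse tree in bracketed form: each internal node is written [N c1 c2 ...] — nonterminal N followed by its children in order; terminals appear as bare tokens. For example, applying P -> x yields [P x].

[E [T [F [F [P x]] ^ [P a]] <> [T [F [P x]]]] ** [E [T [F [P x]]]]]

E
T ** E
F <> T ** E
F ^ P <> T ** E
P ^ P <> T ** E
x ^ P <> T ** E
x ^ a <> T ** E
x ^ a <> F ** E
x ^ a <> P ** E
x ^ a <> x ** E
x ^ a <> x ** T
x ^ a <> x ** F
x ^ a <> x ** P
x ^ a <> x ** x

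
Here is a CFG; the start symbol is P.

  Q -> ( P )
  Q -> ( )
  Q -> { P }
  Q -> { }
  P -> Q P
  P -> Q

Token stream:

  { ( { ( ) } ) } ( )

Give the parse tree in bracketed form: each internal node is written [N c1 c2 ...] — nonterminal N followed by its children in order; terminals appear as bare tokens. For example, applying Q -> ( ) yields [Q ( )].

[P [Q { [P [Q ( [P [Q { [P [Q ( )]] }]] )]] }] [P [Q ( )]]]

P
Q P
{ P } P
{ Q } P
{ ( P ) } P
{ ( Q ) } P
{ ( { P } ) } P
{ ( { Q } ) } P
{ ( { ( ) } ) } P
{ ( { ( ) } ) } Q
{ ( { ( ) } ) } ( )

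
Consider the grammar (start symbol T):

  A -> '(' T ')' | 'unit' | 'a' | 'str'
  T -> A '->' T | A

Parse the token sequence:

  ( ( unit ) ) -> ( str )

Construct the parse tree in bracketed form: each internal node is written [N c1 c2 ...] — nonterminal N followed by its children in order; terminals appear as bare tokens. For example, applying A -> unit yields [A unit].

T
A -> T
( T ) -> T
( A ) -> T
( ( T ) ) -> T
( ( A ) ) -> T
( ( unit ) ) -> T
( ( unit ) ) -> A
( ( unit ) ) -> ( T )
( ( unit ) ) -> ( A )
( ( unit ) ) -> ( str )

[T [A ( [T [A ( [T [A unit]] )]] )] -> [T [A ( [T [A str]] )]]]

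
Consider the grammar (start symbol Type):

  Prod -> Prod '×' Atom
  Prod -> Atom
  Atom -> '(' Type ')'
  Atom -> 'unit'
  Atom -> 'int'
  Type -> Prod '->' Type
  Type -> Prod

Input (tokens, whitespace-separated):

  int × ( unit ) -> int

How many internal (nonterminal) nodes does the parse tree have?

[Type [Prod [Prod [Atom int]] × [Atom ( [Type [Prod [Atom unit]]] )]] -> [Type [Prod [Atom int]]]]

11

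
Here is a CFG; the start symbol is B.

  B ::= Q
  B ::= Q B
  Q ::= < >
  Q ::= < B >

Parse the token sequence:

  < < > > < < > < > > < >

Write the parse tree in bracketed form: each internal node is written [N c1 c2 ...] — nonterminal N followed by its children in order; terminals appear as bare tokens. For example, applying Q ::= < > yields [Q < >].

B
Q B
< B > B
< Q > B
< < > > B
< < > > Q B
< < > > < B > B
< < > > < Q B > B
< < > > < < > B > B
< < > > < < > Q > B
< < > > < < > < > > B
< < > > < < > < > > Q
< < > > < < > < > > < >

[B [Q < [B [Q < >]] >] [B [Q < [B [Q < >] [B [Q < >]]] >] [B [Q < >]]]]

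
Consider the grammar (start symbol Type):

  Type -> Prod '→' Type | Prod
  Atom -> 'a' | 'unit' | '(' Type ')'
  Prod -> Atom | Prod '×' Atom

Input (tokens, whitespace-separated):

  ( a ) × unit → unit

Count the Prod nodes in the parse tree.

4

[Type [Prod [Prod [Atom ( [Type [Prod [Atom a]]] )]] × [Atom unit]] → [Type [Prod [Atom unit]]]]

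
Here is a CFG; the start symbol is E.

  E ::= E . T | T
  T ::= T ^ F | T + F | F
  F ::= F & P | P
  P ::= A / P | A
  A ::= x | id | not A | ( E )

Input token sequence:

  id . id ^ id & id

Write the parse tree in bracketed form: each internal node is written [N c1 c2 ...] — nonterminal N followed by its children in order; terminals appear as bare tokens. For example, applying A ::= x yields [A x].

[E [E [T [F [P [A id]]]]] . [T [T [F [P [A id]]]] ^ [F [F [P [A id]]] & [P [A id]]]]]

E
E . T
T . T
F . T
P . T
A . T
id . T
id . T ^ F
id . F ^ F
id . P ^ F
id . A ^ F
id . id ^ F
id . id ^ F & P
id . id ^ P & P
id . id ^ A & P
id . id ^ id & P
id . id ^ id & A
id . id ^ id & id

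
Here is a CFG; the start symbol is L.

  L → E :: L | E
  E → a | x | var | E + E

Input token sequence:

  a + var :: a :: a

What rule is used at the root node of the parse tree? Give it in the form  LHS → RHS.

L → E :: L

[L [E [E a] + [E var]] :: [L [E a] :: [L [E a]]]]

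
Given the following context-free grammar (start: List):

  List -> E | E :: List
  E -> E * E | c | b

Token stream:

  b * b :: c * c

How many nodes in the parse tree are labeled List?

2

[List [E [E b] * [E b]] :: [List [E [E c] * [E c]]]]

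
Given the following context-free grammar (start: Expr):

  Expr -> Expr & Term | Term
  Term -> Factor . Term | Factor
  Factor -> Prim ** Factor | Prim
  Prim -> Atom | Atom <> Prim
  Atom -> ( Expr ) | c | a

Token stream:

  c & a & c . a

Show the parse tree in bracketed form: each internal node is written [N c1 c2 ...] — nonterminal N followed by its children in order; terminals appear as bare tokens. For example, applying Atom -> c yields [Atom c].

[Expr [Expr [Expr [Term [Factor [Prim [Atom c]]]]] & [Term [Factor [Prim [Atom a]]]]] & [Term [Factor [Prim [Atom c]]] . [Term [Factor [Prim [Atom a]]]]]]

Expr
Expr & Term
Expr & Term & Term
Term & Term & Term
Factor & Term & Term
Prim & Term & Term
Atom & Term & Term
c & Term & Term
c & Factor & Term
c & Prim & Term
c & Atom & Term
c & a & Term
c & a & Factor . Term
c & a & Prim . Term
c & a & Atom . Term
c & a & c . Term
c & a & c . Factor
c & a & c . Prim
c & a & c . Atom
c & a & c . a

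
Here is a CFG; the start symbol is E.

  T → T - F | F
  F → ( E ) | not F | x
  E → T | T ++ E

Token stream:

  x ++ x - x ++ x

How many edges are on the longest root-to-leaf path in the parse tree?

5

[E [T [F x]] ++ [E [T [T [F x]] - [F x]] ++ [E [T [F x]]]]]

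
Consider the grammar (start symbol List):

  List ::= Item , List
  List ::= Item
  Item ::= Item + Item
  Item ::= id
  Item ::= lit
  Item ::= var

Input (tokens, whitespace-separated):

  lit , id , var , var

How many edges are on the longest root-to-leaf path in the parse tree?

5

[List [Item lit] , [List [Item id] , [List [Item var] , [List [Item var]]]]]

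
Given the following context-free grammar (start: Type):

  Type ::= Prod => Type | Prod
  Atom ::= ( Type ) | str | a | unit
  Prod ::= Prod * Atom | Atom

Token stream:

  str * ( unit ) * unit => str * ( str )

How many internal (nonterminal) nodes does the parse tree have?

18

[Type [Prod [Prod [Prod [Atom str]] * [Atom ( [Type [Prod [Atom unit]]] )]] * [Atom unit]] => [Type [Prod [Prod [Atom str]] * [Atom ( [Type [Prod [Atom str]]] )]]]]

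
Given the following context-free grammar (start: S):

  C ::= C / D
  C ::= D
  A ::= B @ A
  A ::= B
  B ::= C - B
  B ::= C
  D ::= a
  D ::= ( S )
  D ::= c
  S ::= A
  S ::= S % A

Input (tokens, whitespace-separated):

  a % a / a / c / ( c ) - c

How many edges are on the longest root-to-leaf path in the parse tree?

[S [S [A [B [C [D a]]]]] % [A [B [C [C [C [C [D a]] / [D a]] / [D c]] / [D ( [S [A [B [C [D c]]]]] )]] - [B [C [D c]]]]]]

10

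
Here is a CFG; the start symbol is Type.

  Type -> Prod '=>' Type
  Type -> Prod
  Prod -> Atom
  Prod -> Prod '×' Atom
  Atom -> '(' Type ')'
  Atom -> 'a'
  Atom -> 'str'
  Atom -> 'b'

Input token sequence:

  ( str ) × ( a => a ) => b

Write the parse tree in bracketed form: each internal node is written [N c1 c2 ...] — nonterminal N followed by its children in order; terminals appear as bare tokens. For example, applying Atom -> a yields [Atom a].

[Type [Prod [Prod [Atom ( [Type [Prod [Atom str]]] )]] × [Atom ( [Type [Prod [Atom a]] => [Type [Prod [Atom a]]]] )]] => [Type [Prod [Atom b]]]]

Type
Prod => Type
Prod × Atom => Type
Atom × Atom => Type
( Type ) × Atom => Type
( Prod ) × Atom => Type
( Atom ) × Atom => Type
( str ) × Atom => Type
( str ) × ( Type ) => Type
( str ) × ( Prod => Type ) => Type
( str ) × ( Atom => Type ) => Type
( str ) × ( a => Type ) => Type
( str ) × ( a => Prod ) => Type
( str ) × ( a => Atom ) => Type
( str ) × ( a => a ) => Type
( str ) × ( a => a ) => Prod
( str ) × ( a => a ) => Atom
( str ) × ( a => a ) => b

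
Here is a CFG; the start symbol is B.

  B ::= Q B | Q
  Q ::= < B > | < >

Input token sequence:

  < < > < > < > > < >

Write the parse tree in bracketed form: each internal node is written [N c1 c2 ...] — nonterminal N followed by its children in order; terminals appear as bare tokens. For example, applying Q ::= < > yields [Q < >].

B
Q B
< B > B
< Q B > B
< < > B > B
< < > Q B > B
< < > < > B > B
< < > < > Q > B
< < > < > < > > B
< < > < > < > > Q
< < > < > < > > < >

[B [Q < [B [Q < >] [B [Q < >] [B [Q < >]]]] >] [B [Q < >]]]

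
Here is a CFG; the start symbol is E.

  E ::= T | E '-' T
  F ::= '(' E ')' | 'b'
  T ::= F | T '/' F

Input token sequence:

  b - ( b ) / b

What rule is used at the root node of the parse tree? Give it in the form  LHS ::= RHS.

E ::= E '-' T

[E [E [T [F b]]] - [T [T [F ( [E [T [F b]]] )]] / [F b]]]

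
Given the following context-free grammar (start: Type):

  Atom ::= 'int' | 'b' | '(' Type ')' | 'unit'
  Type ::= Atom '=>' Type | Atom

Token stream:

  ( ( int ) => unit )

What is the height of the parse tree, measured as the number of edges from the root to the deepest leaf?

[Type [Atom ( [Type [Atom ( [Type [Atom int]] )] => [Type [Atom unit]]] )]]

6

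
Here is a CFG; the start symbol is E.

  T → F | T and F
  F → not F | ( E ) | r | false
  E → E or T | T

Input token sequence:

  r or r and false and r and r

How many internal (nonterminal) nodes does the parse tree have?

12

[E [E [T [F r]]] or [T [T [T [T [F r]] and [F false]] and [F r]] and [F r]]]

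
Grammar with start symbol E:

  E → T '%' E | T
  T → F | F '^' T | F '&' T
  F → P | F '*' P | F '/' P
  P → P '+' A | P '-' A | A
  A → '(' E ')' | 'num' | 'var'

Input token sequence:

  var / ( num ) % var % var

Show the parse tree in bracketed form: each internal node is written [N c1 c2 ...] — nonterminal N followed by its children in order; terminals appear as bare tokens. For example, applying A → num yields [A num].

[E [T [F [F [P [A var]]] / [P [A ( [E [T [F [P [A num]]]]] )]]]] % [E [T [F [P [A var]]]] % [E [T [F [P [A var]]]]]]]

E
T % E
F % E
F / P % E
P / P % E
A / P % E
var / P % E
var / A % E
var / ( E ) % E
var / ( T ) % E
var / ( F ) % E
var / ( P ) % E
var / ( A ) % E
var / ( num ) % E
var / ( num ) % T % E
var / ( num ) % F % E
var / ( num ) % P % E
var / ( num ) % A % E
var / ( num ) % var % E
var / ( num ) % var % T
var / ( num ) % var % F
var / ( num ) % var % P
var / ( num ) % var % A
var / ( num ) % var % var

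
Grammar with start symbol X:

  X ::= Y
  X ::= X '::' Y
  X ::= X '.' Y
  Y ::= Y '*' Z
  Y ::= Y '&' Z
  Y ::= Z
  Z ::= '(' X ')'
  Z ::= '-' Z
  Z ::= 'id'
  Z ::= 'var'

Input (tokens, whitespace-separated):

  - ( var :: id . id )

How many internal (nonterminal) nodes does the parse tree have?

13

[X [Y [Z - [Z ( [X [X [X [Y [Z var]]] :: [Y [Z id]]] . [Y [Z id]]] )]]]]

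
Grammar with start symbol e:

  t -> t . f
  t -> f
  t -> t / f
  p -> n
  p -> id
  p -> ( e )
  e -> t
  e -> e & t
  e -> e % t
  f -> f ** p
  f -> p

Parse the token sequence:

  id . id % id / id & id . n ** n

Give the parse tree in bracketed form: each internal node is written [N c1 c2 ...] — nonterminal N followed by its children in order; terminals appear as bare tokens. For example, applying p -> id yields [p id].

[e [e [e [t [t [f [p id]]] . [f [p id]]]] % [t [t [f [p id]]] / [f [p id]]]] & [t [t [f [p id]]] . [f [f [p n]] ** [p n]]]]

e
e & t
e % t & t
t % t & t
t . f % t & t
f . f % t & t
p . f % t & t
id . f % t & t
id . p % t & t
id . id % t & t
id . id % t / f & t
id . id % f / f & t
id . id % p / f & t
id . id % id / f & t
id . id % id / p & t
id . id % id / id & t
id . id % id / id & t . f
id . id % id / id & f . f
id . id % id / id & p . f
id . id % id / id & id . f
id . id % id / id & id . f ** p
id . id % id / id & id . p ** p
id . id % id / id & id . n ** p
id . id % id / id & id . n ** n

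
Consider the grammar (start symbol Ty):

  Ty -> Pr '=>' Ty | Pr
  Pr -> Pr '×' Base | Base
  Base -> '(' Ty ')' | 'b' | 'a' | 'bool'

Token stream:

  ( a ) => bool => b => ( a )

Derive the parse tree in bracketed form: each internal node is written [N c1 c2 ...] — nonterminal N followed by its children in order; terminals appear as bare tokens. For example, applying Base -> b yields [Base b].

Ty
Pr => Ty
Base => Ty
( Ty ) => Ty
( Pr ) => Ty
( Base ) => Ty
( a ) => Ty
( a ) => Pr => Ty
( a ) => Base => Ty
( a ) => bool => Ty
( a ) => bool => Pr => Ty
( a ) => bool => Base => Ty
( a ) => bool => b => Ty
( a ) => bool => b => Pr
( a ) => bool => b => Base
( a ) => bool => b => ( Ty )
( a ) => bool => b => ( Pr )
( a ) => bool => b => ( Base )
( a ) => bool => b => ( a )

[Ty [Pr [Base ( [Ty [Pr [Base a]]] )]] => [Ty [Pr [Base bool]] => [Ty [Pr [Base b]] => [Ty [Pr [Base ( [Ty [Pr [Base a]]] )]]]]]]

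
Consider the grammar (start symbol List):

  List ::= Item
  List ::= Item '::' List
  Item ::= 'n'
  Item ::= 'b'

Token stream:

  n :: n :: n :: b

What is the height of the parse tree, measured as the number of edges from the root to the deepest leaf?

5

[List [Item n] :: [List [Item n] :: [List [Item n] :: [List [Item b]]]]]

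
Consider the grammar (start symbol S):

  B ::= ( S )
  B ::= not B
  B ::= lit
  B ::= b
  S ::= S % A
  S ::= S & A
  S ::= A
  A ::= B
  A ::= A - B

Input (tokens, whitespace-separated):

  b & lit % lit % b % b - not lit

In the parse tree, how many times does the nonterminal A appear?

[S [S [S [S [S [A [B b]]] & [A [B lit]]] % [A [B lit]]] % [A [B b]]] % [A [A [B b]] - [B not [B lit]]]]

6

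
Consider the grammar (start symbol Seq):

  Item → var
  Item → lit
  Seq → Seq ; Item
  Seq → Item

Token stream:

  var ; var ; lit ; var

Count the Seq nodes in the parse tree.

4

[Seq [Seq [Seq [Seq [Item var]] ; [Item var]] ; [Item lit]] ; [Item var]]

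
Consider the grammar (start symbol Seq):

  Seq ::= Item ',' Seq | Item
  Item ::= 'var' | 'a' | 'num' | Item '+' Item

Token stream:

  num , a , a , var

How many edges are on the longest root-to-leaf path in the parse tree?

[Seq [Item num] , [Seq [Item a] , [Seq [Item a] , [Seq [Item var]]]]]

5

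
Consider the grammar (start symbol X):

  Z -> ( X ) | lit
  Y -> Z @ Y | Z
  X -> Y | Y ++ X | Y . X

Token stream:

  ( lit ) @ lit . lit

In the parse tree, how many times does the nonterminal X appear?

[X [Y [Z ( [X [Y [Z lit]]] )] @ [Y [Z lit]]] . [X [Y [Z lit]]]]

3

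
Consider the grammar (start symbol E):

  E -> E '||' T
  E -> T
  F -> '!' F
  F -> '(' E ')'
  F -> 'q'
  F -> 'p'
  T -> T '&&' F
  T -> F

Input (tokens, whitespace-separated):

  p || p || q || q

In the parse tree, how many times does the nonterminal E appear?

4

[E [E [E [E [T [F p]]] || [T [F p]]] || [T [F q]]] || [T [F q]]]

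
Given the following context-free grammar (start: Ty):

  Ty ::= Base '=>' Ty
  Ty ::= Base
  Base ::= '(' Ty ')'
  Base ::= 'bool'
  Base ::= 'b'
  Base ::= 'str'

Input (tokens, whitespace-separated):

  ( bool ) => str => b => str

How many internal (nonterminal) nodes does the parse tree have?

[Ty [Base ( [Ty [Base bool]] )] => [Ty [Base str] => [Ty [Base b] => [Ty [Base str]]]]]

10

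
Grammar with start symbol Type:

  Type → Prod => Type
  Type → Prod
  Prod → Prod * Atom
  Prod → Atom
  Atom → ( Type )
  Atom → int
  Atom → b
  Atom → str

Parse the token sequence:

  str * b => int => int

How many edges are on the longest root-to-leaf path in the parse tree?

[Type [Prod [Prod [Atom str]] * [Atom b]] => [Type [Prod [Atom int]] => [Type [Prod [Atom int]]]]]

5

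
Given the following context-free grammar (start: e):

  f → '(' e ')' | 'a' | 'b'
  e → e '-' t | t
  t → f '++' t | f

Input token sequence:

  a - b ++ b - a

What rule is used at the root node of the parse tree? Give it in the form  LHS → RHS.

e → e '-' t

[e [e [e [t [f a]]] - [t [f b] ++ [t [f b]]]] - [t [f a]]]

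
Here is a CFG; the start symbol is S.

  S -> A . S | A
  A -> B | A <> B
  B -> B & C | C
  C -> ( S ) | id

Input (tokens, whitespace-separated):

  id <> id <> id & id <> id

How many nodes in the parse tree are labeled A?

[S [A [A [A [A [B [C id]]] <> [B [C id]]] <> [B [B [C id]] & [C id]]] <> [B [C id]]]]

4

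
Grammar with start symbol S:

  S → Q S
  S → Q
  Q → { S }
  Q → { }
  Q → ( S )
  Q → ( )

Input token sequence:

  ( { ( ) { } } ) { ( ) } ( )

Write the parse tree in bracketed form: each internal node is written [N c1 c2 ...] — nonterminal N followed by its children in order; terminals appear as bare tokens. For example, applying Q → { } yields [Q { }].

[S [Q ( [S [Q { [S [Q ( )] [S [Q { }]]] }]] )] [S [Q { [S [Q ( )]] }] [S [Q ( )]]]]

S
Q S
( S ) S
( Q ) S
( { S } ) S
( { Q S } ) S
( { ( ) S } ) S
( { ( ) Q } ) S
( { ( ) { } } ) S
( { ( ) { } } ) Q S
( { ( ) { } } ) { S } S
( { ( ) { } } ) { Q } S
( { ( ) { } } ) { ( ) } S
( { ( ) { } } ) { ( ) } Q
( { ( ) { } } ) { ( ) } ( )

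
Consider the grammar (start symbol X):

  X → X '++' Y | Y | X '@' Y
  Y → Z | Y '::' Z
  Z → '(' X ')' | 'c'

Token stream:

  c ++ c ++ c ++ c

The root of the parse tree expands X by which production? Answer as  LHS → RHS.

X → X '++' Y

[X [X [X [X [Y [Z c]]] ++ [Y [Z c]]] ++ [Y [Z c]]] ++ [Y [Z c]]]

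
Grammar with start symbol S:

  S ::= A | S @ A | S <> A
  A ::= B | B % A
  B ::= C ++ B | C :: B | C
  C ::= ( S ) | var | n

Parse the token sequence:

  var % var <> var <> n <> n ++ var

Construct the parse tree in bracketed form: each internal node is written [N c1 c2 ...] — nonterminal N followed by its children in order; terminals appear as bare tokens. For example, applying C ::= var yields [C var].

[S [S [S [S [A [B [C var]] % [A [B [C var]]]]] <> [A [B [C var]]]] <> [A [B [C n]]]] <> [A [B [C n] ++ [B [C var]]]]]

S
S <> A
S <> A <> A
S <> A <> A <> A
A <> A <> A <> A
B % A <> A <> A <> A
C % A <> A <> A <> A
var % A <> A <> A <> A
var % B <> A <> A <> A
var % C <> A <> A <> A
var % var <> A <> A <> A
var % var <> B <> A <> A
var % var <> C <> A <> A
var % var <> var <> A <> A
var % var <> var <> B <> A
var % var <> var <> C <> A
var % var <> var <> n <> A
var % var <> var <> n <> B
var % var <> var <> n <> C ++ B
var % var <> var <> n <> n ++ B
var % var <> var <> n <> n ++ C
var % var <> var <> n <> n ++ var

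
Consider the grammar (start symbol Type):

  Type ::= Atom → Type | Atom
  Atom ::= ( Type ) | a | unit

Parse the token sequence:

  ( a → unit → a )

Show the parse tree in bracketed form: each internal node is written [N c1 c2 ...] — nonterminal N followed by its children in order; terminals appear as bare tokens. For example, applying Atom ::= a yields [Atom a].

Type
Atom
( Type )
( Atom → Type )
( a → Type )
( a → Atom → Type )
( a → unit → Type )
( a → unit → Atom )
( a → unit → a )

[Type [Atom ( [Type [Atom a] → [Type [Atom unit] → [Type [Atom a]]]] )]]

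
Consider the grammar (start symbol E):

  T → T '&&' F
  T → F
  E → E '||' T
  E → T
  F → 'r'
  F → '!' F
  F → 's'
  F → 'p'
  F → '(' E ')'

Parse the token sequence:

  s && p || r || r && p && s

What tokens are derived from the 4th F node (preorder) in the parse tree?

r

[E [E [E [T [T [F s]] && [F p]]] || [T [F r]]] || [T [T [T [F r]] && [F p]] && [F s]]]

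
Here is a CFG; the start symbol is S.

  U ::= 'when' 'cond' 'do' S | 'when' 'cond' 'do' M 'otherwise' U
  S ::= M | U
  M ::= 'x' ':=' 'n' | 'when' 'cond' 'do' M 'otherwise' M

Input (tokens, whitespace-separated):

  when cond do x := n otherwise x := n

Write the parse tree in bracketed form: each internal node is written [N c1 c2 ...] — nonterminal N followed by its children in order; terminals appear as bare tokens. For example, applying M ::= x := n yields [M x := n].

[S [M when cond do [M x := n] otherwise [M x := n]]]

S
M
when cond do M otherwise M
when cond do x := n otherwise M
when cond do x := n otherwise x := n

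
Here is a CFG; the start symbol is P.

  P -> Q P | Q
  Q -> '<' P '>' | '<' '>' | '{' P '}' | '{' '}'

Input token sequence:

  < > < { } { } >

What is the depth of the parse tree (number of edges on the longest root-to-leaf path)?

[P [Q < >] [P [Q < [P [Q { }] [P [Q { }]]] >]]]

6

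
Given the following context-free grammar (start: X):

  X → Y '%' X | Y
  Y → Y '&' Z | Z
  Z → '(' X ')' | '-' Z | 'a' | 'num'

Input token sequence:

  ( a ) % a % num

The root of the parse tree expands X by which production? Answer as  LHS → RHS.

[X [Y [Z ( [X [Y [Z a]]] )]] % [X [Y [Z a]] % [X [Y [Z num]]]]]

X → Y '%' X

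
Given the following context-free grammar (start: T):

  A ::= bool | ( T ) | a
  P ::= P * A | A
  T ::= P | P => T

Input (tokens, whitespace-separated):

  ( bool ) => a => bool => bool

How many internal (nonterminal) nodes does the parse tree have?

15

[T [P [A ( [T [P [A bool]]] )]] => [T [P [A a]] => [T [P [A bool]] => [T [P [A bool]]]]]]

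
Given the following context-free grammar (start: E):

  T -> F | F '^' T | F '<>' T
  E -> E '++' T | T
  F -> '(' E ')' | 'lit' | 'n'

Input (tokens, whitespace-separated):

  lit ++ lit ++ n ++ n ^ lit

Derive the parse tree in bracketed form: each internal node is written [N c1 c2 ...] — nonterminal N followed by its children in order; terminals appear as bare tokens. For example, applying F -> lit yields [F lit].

[E [E [E [E [T [F lit]]] ++ [T [F lit]]] ++ [T [F n]]] ++ [T [F n] ^ [T [F lit]]]]

E
E ++ T
E ++ T ++ T
E ++ T ++ T ++ T
T ++ T ++ T ++ T
F ++ T ++ T ++ T
lit ++ T ++ T ++ T
lit ++ F ++ T ++ T
lit ++ lit ++ T ++ T
lit ++ lit ++ F ++ T
lit ++ lit ++ n ++ T
lit ++ lit ++ n ++ F ^ T
lit ++ lit ++ n ++ n ^ T
lit ++ lit ++ n ++ n ^ F
lit ++ lit ++ n ++ n ^ lit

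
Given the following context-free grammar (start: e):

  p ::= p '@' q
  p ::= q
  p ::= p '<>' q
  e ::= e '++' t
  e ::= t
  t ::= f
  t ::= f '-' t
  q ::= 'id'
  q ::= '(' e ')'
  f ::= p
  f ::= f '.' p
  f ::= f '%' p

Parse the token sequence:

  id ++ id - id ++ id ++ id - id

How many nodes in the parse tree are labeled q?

6

[e [e [e [e [t [f [p [q id]]]]] ++ [t [f [p [q id]]] - [t [f [p [q id]]]]]] ++ [t [f [p [q id]]]]] ++ [t [f [p [q id]]] - [t [f [p [q id]]]]]]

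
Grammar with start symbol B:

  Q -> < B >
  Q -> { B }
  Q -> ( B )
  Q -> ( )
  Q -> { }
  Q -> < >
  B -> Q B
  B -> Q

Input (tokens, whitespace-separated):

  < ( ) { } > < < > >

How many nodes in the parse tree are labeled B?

5

[B [Q < [B [Q ( )] [B [Q { }]]] >] [B [Q < [B [Q < >]] >]]]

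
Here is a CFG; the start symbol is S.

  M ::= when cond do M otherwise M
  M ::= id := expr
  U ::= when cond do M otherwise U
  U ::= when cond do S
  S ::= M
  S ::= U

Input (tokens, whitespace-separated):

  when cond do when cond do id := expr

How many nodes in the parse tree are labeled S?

[S [U when cond do [S [U when cond do [S [M id := expr]]]]]]

3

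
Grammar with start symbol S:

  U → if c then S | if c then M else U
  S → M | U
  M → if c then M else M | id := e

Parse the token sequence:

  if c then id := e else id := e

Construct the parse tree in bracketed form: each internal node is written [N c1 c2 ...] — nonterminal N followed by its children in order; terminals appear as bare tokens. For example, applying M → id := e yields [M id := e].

[S [M if c then [M id := e] else [M id := e]]]

S
M
if c then M else M
if c then id := e else M
if c then id := e else id := e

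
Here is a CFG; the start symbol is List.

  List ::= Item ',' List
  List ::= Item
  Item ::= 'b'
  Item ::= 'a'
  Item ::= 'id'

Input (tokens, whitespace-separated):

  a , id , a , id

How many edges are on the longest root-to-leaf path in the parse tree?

5

[List [Item a] , [List [Item id] , [List [Item a] , [List [Item id]]]]]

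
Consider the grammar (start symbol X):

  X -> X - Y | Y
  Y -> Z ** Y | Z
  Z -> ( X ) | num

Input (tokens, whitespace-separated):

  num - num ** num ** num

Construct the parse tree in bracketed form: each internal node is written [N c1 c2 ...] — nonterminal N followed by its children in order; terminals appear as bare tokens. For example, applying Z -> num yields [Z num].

X
X - Y
Y - Y
Z - Y
num - Y
num - Z ** Y
num - num ** Y
num - num ** Z ** Y
num - num ** num ** Y
num - num ** num ** Z
num - num ** num ** num

[X [X [Y [Z num]]] - [Y [Z num] ** [Y [Z num] ** [Y [Z num]]]]]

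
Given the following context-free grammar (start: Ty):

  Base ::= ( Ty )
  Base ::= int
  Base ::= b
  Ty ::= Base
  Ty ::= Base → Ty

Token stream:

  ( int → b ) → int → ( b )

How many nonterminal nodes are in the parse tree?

[Ty [Base ( [Ty [Base int] → [Ty [Base b]]] )] → [Ty [Base int] → [Ty [Base ( [Ty [Base b]] )]]]]

12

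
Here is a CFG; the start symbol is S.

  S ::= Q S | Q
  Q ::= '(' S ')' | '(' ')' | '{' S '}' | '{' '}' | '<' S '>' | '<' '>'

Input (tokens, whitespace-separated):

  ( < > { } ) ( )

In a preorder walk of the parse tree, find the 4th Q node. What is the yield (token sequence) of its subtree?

[S [Q ( [S [Q < >] [S [Q { }]]] )] [S [Q ( )]]]

( )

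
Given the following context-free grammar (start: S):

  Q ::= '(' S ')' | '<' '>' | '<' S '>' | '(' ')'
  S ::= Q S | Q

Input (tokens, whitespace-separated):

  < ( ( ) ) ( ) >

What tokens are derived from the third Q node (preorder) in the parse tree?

[S [Q < [S [Q ( [S [Q ( )]] )] [S [Q ( )]]] >]]

( )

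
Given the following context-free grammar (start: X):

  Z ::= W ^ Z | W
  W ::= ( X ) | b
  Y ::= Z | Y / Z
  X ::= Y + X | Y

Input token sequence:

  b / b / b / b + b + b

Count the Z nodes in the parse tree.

6

[X [Y [Y [Y [Y [Z [W b]]] / [Z [W b]]] / [Z [W b]]] / [Z [W b]]] + [X [Y [Z [W b]]] + [X [Y [Z [W b]]]]]]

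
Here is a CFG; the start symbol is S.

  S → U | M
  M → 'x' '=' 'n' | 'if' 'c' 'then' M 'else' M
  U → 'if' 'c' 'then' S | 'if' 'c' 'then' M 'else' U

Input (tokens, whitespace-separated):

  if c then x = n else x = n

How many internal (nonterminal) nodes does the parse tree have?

4

[S [M if c then [M x = n] else [M x = n]]]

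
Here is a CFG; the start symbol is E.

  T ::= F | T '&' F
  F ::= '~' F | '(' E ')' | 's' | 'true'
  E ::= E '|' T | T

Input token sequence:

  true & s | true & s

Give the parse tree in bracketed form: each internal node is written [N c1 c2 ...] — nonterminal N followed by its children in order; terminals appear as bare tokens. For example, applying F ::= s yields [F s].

E
E | T
T | T
T & F | T
F & F | T
true & F | T
true & s | T
true & s | T & F
true & s | F & F
true & s | true & F
true & s | true & s

[E [E [T [T [F true]] & [F s]]] | [T [T [F true]] & [F s]]]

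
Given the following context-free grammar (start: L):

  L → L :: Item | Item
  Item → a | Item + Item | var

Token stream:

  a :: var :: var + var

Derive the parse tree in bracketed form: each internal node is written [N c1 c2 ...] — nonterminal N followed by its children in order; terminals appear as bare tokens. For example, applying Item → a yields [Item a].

L
L :: Item
L :: Item :: Item
Item :: Item :: Item
a :: Item :: Item
a :: var :: Item
a :: var :: Item + Item
a :: var :: var + Item
a :: var :: var + var

[L [L [L [Item a]] :: [Item var]] :: [Item [Item var] + [Item var]]]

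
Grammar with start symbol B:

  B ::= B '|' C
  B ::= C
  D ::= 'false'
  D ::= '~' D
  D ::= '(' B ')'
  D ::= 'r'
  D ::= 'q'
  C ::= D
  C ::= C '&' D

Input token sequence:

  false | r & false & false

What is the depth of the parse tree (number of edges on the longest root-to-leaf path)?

[B [B [C [D false]]] | [C [C [C [D r]] & [D false]] & [D false]]]

5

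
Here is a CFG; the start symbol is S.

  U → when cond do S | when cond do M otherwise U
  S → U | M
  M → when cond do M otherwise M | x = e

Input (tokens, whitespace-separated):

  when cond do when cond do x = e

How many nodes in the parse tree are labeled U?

[S [U when cond do [S [U when cond do [S [M x = e]]]]]]

2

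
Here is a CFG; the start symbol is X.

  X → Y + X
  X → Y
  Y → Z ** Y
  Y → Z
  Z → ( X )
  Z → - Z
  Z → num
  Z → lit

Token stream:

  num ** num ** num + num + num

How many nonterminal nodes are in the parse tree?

[X [Y [Z num] ** [Y [Z num] ** [Y [Z num]]]] + [X [Y [Z num]] + [X [Y [Z num]]]]]

13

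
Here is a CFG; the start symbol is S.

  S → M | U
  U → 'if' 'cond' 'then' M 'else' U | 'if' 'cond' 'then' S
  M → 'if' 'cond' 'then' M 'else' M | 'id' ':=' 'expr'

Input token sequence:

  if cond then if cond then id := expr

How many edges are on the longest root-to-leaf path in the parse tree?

[S [U if cond then [S [U if cond then [S [M id := expr]]]]]]

6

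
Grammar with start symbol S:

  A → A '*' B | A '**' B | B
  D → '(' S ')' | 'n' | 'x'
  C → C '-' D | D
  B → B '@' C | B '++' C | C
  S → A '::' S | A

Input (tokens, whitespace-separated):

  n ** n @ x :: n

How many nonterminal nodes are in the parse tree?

[S [A [A [B [C [D n]]]] ** [B [B [C [D n]]] @ [C [D x]]]] :: [S [A [B [C [D n]]]]]]

17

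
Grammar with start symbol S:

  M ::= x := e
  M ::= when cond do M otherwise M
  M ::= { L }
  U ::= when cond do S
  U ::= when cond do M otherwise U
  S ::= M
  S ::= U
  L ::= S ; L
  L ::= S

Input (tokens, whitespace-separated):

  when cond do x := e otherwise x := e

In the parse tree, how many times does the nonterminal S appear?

1

[S [M when cond do [M x := e] otherwise [M x := e]]]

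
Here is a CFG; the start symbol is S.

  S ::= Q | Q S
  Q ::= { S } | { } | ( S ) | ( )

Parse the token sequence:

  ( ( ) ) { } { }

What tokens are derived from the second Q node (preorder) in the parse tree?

[S [Q ( [S [Q ( )]] )] [S [Q { }] [S [Q { }]]]]

( )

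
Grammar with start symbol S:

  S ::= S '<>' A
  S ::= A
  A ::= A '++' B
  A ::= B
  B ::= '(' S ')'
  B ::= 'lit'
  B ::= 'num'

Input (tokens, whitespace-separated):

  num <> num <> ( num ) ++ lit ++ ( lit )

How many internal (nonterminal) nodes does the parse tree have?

19

[S [S [S [A [B num]]] <> [A [B num]]] <> [A [A [A [B ( [S [A [B num]]] )]] ++ [B lit]] ++ [B ( [S [A [B lit]]] )]]]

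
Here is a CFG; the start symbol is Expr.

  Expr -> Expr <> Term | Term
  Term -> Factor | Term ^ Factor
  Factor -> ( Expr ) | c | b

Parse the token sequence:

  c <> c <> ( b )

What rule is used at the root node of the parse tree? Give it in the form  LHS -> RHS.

Expr -> Expr <> Term

[Expr [Expr [Expr [Term [Factor c]]] <> [Term [Factor c]]] <> [Term [Factor ( [Expr [Term [Factor b]]] )]]]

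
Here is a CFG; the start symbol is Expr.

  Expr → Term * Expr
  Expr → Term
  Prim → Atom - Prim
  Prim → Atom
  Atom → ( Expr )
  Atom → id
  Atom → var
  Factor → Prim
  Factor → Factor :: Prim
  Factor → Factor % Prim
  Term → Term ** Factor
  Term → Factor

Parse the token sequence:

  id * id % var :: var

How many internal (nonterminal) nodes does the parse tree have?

[Expr [Term [Factor [Prim [Atom id]]]] * [Expr [Term [Factor [Factor [Factor [Prim [Atom id]]] % [Prim [Atom var]]] :: [Prim [Atom var]]]]]]

16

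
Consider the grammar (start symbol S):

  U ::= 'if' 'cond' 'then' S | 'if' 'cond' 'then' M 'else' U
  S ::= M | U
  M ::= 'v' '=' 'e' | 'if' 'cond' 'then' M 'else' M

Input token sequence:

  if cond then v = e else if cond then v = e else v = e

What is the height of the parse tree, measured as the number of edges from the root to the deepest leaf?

[S [M if cond then [M v = e] else [M if cond then [M v = e] else [M v = e]]]]

4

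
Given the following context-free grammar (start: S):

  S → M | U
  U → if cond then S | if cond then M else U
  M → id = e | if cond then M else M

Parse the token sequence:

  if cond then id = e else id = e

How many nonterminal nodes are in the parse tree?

[S [M if cond then [M id = e] else [M id = e]]]

4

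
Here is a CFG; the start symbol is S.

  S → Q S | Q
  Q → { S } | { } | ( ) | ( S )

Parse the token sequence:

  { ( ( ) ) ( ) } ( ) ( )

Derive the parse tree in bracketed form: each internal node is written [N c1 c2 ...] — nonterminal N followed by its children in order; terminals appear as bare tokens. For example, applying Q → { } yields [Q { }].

[S [Q { [S [Q ( [S [Q ( )]] )] [S [Q ( )]]] }] [S [Q ( )] [S [Q ( )]]]]

S
Q S
{ S } S
{ Q S } S
{ ( S ) S } S
{ ( Q ) S } S
{ ( ( ) ) S } S
{ ( ( ) ) Q } S
{ ( ( ) ) ( ) } S
{ ( ( ) ) ( ) } Q S
{ ( ( ) ) ( ) } ( ) S
{ ( ( ) ) ( ) } ( ) Q
{ ( ( ) ) ( ) } ( ) ( )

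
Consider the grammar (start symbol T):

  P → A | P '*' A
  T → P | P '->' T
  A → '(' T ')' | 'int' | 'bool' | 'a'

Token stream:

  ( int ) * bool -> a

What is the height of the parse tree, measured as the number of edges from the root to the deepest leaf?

7

[T [P [P [A ( [T [P [A int]]] )]] * [A bool]] -> [T [P [A a]]]]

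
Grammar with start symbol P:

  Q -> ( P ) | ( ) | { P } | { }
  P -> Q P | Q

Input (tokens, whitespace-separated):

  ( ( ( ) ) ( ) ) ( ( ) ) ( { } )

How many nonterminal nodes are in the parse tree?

[P [Q ( [P [Q ( [P [Q ( )]] )] [P [Q ( )]]] )] [P [Q ( [P [Q ( )]] )] [P [Q ( [P [Q { }]] )]]]]

16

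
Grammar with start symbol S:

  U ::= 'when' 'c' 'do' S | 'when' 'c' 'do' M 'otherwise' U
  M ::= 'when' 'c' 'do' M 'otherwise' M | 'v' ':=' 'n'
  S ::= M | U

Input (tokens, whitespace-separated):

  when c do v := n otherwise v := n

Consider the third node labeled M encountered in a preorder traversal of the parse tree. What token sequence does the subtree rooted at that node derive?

[S [M when c do [M v := n] otherwise [M v := n]]]

v := n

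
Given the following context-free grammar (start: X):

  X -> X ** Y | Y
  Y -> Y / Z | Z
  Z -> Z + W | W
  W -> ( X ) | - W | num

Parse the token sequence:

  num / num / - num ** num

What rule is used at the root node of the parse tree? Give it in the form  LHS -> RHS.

X -> X ** Y

[X [X [Y [Y [Y [Z [W num]]] / [Z [W num]]] / [Z [W - [W num]]]]] ** [Y [Z [W num]]]]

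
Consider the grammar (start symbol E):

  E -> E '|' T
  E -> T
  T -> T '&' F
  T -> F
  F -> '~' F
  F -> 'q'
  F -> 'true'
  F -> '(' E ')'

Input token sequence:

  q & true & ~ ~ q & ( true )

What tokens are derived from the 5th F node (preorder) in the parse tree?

q

[E [T [T [T [T [F q]] & [F true]] & [F ~ [F ~ [F q]]]] & [F ( [E [T [F true]]] )]]]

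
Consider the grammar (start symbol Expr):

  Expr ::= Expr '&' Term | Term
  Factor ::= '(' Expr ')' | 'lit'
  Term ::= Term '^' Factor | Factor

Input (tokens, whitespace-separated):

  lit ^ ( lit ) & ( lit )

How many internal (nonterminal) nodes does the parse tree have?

[Expr [Expr [Term [Term [Factor lit]] ^ [Factor ( [Expr [Term [Factor lit]]] )]]] & [Term [Factor ( [Expr [Term [Factor lit]]] )]]]

14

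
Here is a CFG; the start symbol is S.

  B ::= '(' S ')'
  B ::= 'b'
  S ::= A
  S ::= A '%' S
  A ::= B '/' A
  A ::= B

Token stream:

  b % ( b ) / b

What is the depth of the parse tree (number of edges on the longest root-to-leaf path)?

[S [A [B b]] % [S [A [B ( [S [A [B b]]] )] / [A [B b]]]]]

7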